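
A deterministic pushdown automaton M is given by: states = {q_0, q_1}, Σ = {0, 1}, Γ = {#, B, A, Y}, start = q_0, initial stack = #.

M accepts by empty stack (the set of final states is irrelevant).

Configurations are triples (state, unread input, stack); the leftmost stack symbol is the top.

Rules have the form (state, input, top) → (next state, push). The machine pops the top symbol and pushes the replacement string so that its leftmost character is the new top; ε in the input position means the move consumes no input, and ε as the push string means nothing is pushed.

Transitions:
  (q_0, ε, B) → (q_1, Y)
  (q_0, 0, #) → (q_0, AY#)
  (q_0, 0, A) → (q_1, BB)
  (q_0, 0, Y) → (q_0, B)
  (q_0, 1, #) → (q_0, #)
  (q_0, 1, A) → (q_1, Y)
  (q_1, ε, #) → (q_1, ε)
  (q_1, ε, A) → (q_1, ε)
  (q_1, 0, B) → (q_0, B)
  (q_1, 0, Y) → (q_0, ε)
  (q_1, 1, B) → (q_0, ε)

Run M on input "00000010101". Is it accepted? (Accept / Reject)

(q_0, 00000010101, #)
  read 0, top #: go to q_0, push AY# → (q_0, 0000010101, AY#)
  read 0, top A: go to q_1, push BB → (q_1, 000010101, BBY#)
  read 0, top B: go to q_0, push B → (q_0, 00010101, BBY#)
  ε-move, top B: go to q_1, push Y → (q_1, 00010101, YBY#)
  read 0, top Y: go to q_0, push ε → (q_0, 0010101, BY#)
  ε-move, top B: go to q_1, push Y → (q_1, 0010101, YY#)
  read 0, top Y: go to q_0, push ε → (q_0, 010101, Y#)
  read 0, top Y: go to q_0, push B → (q_0, 10101, B#)
  ε-move, top B: go to q_1, push Y → (q_1, 10101, Y#)
No transition applies at (q_1, 10101, Y#); input not fully consumed.

Reject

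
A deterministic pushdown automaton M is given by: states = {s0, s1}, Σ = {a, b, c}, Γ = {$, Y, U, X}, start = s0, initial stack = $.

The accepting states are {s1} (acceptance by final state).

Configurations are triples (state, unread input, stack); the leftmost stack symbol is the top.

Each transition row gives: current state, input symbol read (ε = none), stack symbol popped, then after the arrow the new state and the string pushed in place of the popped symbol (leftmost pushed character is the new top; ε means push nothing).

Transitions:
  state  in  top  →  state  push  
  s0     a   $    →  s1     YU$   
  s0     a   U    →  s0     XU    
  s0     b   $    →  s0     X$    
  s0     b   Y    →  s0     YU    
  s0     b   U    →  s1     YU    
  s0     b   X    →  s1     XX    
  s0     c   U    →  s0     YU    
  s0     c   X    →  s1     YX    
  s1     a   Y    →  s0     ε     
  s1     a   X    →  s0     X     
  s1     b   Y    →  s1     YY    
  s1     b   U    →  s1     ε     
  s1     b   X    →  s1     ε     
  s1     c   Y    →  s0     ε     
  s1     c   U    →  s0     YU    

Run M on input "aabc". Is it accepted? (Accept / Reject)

Reject

(s0, aabc, $) ⊢ (s1, abc, YU$) ⊢ (s0, bc, U$) ⊢ (s1, c, YU$) ⊢ (s0, ε, U$)
All input consumed; state s0 ∉ F and no further ε-move applies.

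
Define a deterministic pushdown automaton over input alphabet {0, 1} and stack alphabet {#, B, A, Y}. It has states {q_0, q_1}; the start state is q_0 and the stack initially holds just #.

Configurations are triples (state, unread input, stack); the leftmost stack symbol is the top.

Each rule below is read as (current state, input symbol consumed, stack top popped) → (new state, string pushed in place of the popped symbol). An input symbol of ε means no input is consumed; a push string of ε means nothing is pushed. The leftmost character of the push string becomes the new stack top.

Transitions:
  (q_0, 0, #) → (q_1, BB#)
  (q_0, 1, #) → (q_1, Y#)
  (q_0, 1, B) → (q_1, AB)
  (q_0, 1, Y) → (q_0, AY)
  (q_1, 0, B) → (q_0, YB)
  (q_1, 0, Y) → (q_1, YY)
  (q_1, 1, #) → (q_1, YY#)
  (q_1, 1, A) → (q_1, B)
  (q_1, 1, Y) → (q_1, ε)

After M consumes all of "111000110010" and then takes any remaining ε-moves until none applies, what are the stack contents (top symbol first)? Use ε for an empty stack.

(q_0, 111000110010, #)
  read 1, top #: go to q_1, push Y# → (q_1, 11000110010, Y#)
  read 1, top Y: go to q_1, push ε → (q_1, 1000110010, #)
  read 1, top #: go to q_1, push YY# → (q_1, 000110010, YY#)
  read 0, top Y: go to q_1, push YY → (q_1, 00110010, YYY#)
  read 0, top Y: go to q_1, push YY → (q_1, 0110010, YYYY#)
  read 0, top Y: go to q_1, push YY → (q_1, 110010, YYYYY#)
  read 1, top Y: go to q_1, push ε → (q_1, 10010, YYYY#)
  read 1, top Y: go to q_1, push ε → (q_1, 0010, YYY#)
  read 0, top Y: go to q_1, push YY → (q_1, 010, YYYY#)
  read 0, top Y: go to q_1, push YY → (q_1, 10, YYYYY#)
  read 1, top Y: go to q_1, push ε → (q_1, 0, YYYY#)
  read 0, top Y: go to q_1, push YY → (q_1, ε, YYYYY#)
All input consumed in state q_1 with stack YYYYY#.

YYYYY#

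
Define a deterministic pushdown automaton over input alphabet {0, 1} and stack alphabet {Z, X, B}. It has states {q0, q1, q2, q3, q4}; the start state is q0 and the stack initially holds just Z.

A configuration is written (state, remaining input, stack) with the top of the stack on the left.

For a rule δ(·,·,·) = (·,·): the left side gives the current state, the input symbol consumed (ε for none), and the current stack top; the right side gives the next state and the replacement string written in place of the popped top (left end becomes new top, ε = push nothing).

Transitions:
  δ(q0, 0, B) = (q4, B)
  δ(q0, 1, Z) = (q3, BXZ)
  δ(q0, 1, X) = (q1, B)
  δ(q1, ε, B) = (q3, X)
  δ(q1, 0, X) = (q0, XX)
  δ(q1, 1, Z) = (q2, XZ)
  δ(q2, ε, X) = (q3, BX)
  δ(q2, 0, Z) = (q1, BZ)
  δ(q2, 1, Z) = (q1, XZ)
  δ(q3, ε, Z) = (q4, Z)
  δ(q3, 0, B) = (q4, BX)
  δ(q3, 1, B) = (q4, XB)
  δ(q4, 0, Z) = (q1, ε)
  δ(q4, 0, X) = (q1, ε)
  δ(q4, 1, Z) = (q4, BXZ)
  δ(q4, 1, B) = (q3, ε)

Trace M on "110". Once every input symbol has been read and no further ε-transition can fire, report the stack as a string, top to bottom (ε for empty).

(q0, 110, Z)
  read 1, top Z: go to q3, push BXZ → (q3, 10, BXZ)
  read 1, top B: go to q4, push XB → (q4, 0, XBXZ)
  read 0, top X: go to q1, push ε → (q1, ε, BXZ)
  ε-move, top B: go to q3, push X → (q3, ε, XXZ)
All input consumed in state q3 with stack XXZ.

XXZ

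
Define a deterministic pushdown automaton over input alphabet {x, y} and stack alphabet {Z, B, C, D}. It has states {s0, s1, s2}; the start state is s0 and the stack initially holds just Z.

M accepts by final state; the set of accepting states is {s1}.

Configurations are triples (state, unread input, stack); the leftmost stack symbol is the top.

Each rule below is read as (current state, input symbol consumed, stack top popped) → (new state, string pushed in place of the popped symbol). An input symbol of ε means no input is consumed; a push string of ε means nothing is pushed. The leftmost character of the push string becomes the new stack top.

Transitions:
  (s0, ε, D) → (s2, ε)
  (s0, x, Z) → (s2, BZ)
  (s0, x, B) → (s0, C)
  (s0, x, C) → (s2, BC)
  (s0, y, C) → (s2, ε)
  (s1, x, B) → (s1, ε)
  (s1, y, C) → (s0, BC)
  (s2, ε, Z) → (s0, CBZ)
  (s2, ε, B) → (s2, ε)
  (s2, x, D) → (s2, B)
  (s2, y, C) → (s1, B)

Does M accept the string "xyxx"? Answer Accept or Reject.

(s0, xyxx, Z)
  read x, top Z: go to s2, push BZ → (s2, yxx, BZ)
  ε-move, top B: go to s2, push ε → (s2, yxx, Z)
  ε-move, top Z: go to s0, push CBZ → (s0, yxx, CBZ)
  read y, top C: go to s2, push ε → (s2, xx, BZ)
  ε-move, top B: go to s2, push ε → (s2, xx, Z)
  ε-move, top Z: go to s0, push CBZ → (s0, xx, CBZ)
  read x, top C: go to s2, push BC → (s2, x, BCBZ)
  ε-move, top B: go to s2, push ε → (s2, x, CBZ)
No transition applies at (s2, x, CBZ); input not fully consumed.

Reject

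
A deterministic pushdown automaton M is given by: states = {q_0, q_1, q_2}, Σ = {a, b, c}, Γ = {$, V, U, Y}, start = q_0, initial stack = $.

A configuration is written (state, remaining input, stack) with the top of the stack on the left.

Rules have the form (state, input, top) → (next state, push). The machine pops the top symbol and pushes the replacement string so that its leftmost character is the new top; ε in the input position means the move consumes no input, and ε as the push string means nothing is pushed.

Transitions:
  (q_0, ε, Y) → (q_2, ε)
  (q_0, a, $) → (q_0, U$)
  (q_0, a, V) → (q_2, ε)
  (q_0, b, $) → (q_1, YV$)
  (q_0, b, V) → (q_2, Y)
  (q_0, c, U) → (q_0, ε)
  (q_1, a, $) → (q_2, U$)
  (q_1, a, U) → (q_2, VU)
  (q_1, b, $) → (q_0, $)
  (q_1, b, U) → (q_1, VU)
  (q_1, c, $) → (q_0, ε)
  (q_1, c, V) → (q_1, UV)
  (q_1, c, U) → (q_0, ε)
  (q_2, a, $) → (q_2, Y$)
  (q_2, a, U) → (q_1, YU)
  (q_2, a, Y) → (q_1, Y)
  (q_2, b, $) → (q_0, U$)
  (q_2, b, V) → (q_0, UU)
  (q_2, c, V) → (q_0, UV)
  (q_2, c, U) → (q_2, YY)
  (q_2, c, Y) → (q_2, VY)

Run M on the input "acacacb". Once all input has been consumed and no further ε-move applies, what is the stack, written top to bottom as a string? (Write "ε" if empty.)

(q_0, acacacb, $) ⊢ (q_0, cacacb, U$) ⊢ (q_0, acacb, $) ⊢ (q_0, cacb, U$) ⊢ (q_0, acb, $) ⊢ (q_0, cb, U$) ⊢ (q_0, b, $) ⊢ (q_1, ε, YV$)
All input consumed in state q_1 with stack YV$.

YV$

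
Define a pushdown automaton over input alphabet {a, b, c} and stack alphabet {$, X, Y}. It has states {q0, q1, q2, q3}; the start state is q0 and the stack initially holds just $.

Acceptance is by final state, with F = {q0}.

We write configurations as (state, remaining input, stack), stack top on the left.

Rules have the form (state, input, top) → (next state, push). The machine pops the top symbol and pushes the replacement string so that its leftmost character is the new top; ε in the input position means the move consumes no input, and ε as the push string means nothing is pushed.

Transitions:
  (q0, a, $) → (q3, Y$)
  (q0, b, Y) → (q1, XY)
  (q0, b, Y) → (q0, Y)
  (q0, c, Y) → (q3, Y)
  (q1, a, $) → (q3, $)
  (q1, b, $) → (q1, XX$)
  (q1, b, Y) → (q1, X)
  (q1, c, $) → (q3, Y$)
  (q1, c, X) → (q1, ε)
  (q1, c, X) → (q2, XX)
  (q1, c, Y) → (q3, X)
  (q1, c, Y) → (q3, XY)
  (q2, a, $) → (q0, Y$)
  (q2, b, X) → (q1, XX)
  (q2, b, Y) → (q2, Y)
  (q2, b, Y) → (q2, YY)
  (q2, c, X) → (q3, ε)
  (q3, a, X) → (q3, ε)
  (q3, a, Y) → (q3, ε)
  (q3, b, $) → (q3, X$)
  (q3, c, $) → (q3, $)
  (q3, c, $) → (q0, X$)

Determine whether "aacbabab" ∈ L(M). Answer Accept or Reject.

No computation consumes all input and reaches a final state.

Reject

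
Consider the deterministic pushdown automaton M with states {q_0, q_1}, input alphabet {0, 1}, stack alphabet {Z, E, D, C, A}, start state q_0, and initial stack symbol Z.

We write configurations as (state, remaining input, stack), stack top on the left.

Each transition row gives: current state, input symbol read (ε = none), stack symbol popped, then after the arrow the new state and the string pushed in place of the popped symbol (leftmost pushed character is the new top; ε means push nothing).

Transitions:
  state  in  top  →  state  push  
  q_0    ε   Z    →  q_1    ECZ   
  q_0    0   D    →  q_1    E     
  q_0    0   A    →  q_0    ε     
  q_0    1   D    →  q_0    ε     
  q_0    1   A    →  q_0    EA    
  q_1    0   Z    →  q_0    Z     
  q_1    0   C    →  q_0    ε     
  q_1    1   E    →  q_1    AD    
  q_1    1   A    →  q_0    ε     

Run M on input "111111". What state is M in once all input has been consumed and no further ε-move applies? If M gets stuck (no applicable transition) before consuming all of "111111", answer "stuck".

(q_0, 111111, Z) ⊢ (q_1, 111111, ECZ) ⊢ (q_1, 11111, ADCZ) ⊢ (q_0, 1111, DCZ) ⊢ (q_0, 111, CZ)
No transition for (q_0, 1, top C); M blocks with input 111 remaining.

stuck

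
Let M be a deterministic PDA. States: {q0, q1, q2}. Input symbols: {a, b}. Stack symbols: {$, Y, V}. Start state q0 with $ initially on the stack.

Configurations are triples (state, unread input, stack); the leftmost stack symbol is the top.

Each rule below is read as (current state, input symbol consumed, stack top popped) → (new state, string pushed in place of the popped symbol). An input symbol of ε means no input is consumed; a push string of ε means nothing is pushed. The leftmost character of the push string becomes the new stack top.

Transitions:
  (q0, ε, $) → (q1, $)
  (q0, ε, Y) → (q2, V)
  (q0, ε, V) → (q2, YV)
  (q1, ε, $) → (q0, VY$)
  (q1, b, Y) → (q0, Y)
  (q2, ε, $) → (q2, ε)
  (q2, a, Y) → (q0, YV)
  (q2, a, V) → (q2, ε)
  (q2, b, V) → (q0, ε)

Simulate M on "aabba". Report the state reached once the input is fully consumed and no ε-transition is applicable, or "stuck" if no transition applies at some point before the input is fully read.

stuck

(q0, aabba, $)
  ε-move, top $: go to q1, push $ → (q1, aabba, $)
  ε-move, top $: go to q0, push VY$ → (q0, aabba, VY$)
  ε-move, top V: go to q2, push YV → (q2, aabba, YVY$)
  read a, top Y: go to q0, push YV → (q0, abba, YVVY$)
  ε-move, top Y: go to q2, push V → (q2, abba, VVVY$)
  read a, top V: go to q2, push ε → (q2, bba, VVY$)
  read b, top V: go to q0, push ε → (q0, ba, VY$)
  ε-move, top V: go to q2, push YV → (q2, ba, YVY$)
No transition for (q2, b, top Y); M blocks with input ba remaining.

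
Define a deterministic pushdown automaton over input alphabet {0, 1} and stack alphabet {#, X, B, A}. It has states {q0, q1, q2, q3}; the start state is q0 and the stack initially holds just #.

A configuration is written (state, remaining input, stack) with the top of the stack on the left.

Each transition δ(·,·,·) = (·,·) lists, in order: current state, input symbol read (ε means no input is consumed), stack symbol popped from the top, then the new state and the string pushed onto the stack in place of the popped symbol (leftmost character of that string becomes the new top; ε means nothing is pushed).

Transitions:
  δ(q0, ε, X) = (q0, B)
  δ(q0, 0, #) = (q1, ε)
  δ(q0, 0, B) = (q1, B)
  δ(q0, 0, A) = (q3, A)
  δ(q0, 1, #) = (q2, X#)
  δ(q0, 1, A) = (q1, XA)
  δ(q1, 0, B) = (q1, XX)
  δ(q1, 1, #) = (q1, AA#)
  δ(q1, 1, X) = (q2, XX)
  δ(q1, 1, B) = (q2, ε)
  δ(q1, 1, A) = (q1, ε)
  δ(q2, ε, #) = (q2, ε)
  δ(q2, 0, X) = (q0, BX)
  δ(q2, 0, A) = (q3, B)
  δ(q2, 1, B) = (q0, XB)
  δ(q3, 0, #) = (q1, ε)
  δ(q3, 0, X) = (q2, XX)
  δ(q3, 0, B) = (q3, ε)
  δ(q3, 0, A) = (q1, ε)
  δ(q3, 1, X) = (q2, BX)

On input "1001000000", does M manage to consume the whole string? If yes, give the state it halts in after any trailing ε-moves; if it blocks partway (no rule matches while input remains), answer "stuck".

(q0, 1001000000, #)
  read 1, top #: go to q2, push X# → (q2, 001000000, X#)
  read 0, top X: go to q0, push BX → (q0, 01000000, BX#)
  read 0, top B: go to q1, push B → (q1, 1000000, BX#)
  read 1, top B: go to q2, push ε → (q2, 000000, X#)
  read 0, top X: go to q0, push BX → (q0, 00000, BX#)
  read 0, top B: go to q1, push B → (q1, 0000, BX#)
  read 0, top B: go to q1, push XX → (q1, 000, XXX#)
No transition for (q1, 0, top X); M blocks with input 000 remaining.

stuck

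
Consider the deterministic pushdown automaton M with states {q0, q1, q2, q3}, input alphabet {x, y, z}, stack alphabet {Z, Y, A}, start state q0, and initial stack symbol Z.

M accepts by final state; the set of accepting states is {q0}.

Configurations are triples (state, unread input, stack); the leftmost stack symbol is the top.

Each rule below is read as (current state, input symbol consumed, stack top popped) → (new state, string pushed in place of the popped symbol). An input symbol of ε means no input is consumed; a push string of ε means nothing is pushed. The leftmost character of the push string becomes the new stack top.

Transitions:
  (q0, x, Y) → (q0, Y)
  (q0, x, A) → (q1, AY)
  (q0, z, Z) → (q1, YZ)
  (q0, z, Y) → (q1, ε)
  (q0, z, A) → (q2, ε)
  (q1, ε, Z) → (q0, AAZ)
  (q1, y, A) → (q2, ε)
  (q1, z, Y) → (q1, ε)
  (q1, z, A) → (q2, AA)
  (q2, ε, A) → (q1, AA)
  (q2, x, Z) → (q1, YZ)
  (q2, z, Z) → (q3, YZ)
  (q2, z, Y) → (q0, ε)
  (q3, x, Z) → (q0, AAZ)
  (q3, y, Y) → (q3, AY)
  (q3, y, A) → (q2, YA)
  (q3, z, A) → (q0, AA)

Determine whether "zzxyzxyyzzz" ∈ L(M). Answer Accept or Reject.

(q0, zzxyzxyyzzz, Z) ⊢ (q1, zxyzxyyzzz, YZ) ⊢ (q1, xyzxyyzzz, Z) ⊢ (q0, xyzxyyzzz, AAZ) ⊢ (q1, yzxyyzzz, AYAZ) ⊢ (q2, zxyyzzz, YAZ) ⊢ (q0, xyyzzz, AZ) ⊢ (q1, yyzzz, AYZ) ⊢ (q2, yzzz, YZ)
No transition applies at (q2, yzzz, YZ); input not fully consumed.

Reject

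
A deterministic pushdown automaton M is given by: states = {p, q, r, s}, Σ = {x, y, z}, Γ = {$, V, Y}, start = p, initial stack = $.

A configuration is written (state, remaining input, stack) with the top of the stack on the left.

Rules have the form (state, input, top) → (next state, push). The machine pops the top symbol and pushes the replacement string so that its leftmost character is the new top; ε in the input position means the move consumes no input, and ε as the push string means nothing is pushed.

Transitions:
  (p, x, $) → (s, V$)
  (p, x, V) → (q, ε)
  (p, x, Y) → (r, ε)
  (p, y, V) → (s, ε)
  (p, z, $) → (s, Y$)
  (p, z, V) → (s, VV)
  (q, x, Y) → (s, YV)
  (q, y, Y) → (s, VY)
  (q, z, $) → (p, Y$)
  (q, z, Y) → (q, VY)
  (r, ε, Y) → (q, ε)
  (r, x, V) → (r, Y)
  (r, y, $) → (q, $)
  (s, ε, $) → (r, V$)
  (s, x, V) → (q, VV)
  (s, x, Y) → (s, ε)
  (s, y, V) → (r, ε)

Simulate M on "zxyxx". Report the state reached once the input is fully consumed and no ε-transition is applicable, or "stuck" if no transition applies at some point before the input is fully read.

(p, zxyxx, $)
  read z, top $: go to s, push Y$ → (s, xyxx, Y$)
  read x, top Y: go to s, push ε → (s, yxx, $)
  ε-move, top $: go to r, push V$ → (r, yxx, V$)
No transition for (r, y, top V); M blocks with input yxx remaining.

stuck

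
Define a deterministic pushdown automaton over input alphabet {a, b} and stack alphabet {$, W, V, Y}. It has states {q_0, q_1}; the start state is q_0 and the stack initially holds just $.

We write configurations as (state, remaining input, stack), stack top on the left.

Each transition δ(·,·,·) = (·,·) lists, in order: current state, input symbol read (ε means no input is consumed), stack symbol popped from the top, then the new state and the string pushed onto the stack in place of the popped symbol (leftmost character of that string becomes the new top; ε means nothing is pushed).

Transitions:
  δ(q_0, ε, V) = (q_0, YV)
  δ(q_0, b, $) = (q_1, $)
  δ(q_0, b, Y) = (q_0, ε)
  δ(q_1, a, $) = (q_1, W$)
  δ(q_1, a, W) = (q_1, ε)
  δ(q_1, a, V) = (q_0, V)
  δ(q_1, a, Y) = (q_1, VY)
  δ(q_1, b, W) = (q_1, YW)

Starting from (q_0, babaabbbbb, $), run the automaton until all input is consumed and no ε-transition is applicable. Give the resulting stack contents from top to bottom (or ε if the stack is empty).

(q_0, babaabbbbb, $)
  read b, top $: go to q_1, push $ → (q_1, abaabbbbb, $)
  read a, top $: go to q_1, push W$ → (q_1, baabbbbb, W$)
  read b, top W: go to q_1, push YW → (q_1, aabbbbb, YW$)
  read a, top Y: go to q_1, push VY → (q_1, abbbbb, VYW$)
  read a, top V: go to q_0, push V → (q_0, bbbbb, VYW$)
  ε-move, top V: go to q_0, push YV → (q_0, bbbbb, YVYW$)
  read b, top Y: go to q_0, push ε → (q_0, bbbb, VYW$)
  ε-move, top V: go to q_0, push YV → (q_0, bbbb, YVYW$)
  read b, top Y: go to q_0, push ε → (q_0, bbb, VYW$)
  ε-move, top V: go to q_0, push YV → (q_0, bbb, YVYW$)
  read b, top Y: go to q_0, push ε → (q_0, bb, VYW$)
  ε-move, top V: go to q_0, push YV → (q_0, bb, YVYW$)
  read b, top Y: go to q_0, push ε → (q_0, b, VYW$)
  ε-move, top V: go to q_0, push YV → (q_0, b, YVYW$)
  read b, top Y: go to q_0, push ε → (q_0, ε, VYW$)
  ε-move, top V: go to q_0, push YV → (q_0, ε, YVYW$)
All input consumed in state q_0 with stack YVYW$.

YVYW$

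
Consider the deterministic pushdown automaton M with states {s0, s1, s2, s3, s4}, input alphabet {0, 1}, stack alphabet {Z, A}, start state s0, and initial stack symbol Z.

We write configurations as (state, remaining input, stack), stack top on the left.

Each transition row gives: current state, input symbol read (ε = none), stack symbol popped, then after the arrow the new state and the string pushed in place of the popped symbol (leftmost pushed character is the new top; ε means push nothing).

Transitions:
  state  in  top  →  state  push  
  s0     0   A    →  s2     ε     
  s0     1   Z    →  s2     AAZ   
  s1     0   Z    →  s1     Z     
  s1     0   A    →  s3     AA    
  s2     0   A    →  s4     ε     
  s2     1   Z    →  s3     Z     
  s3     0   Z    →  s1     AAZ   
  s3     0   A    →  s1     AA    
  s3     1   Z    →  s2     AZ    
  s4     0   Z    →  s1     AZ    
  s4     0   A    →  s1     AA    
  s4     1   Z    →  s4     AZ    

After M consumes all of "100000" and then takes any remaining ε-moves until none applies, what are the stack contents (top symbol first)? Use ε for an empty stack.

AAAAAZ

(s0, 100000, Z)
  read 1, top Z: go to s2, push AAZ → (s2, 00000, AAZ)
  read 0, top A: go to s4, push ε → (s4, 0000, AZ)
  read 0, top A: go to s1, push AA → (s1, 000, AAZ)
  read 0, top A: go to s3, push AA → (s3, 00, AAAZ)
  read 0, top A: go to s1, push AA → (s1, 0, AAAAZ)
  read 0, top A: go to s3, push AA → (s3, ε, AAAAAZ)
All input consumed in state s3 with stack AAAAAZ.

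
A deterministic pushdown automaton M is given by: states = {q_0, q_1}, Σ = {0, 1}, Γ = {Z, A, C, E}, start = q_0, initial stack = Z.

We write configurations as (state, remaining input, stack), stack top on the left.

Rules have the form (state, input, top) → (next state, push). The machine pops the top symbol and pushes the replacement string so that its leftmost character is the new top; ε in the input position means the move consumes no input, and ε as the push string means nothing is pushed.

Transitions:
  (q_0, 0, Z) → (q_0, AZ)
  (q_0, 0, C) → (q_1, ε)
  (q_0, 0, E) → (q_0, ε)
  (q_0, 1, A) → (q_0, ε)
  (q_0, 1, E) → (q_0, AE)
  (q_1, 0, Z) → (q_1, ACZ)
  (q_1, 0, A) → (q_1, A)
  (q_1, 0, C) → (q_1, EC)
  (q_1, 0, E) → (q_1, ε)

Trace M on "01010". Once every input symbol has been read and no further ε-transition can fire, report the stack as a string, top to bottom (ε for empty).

AZ

(q_0, 01010, Z) ⊢ (q_0, 1010, AZ) ⊢ (q_0, 010, Z) ⊢ (q_0, 10, AZ) ⊢ (q_0, 0, Z) ⊢ (q_0, ε, AZ)
All input consumed in state q_0 with stack AZ.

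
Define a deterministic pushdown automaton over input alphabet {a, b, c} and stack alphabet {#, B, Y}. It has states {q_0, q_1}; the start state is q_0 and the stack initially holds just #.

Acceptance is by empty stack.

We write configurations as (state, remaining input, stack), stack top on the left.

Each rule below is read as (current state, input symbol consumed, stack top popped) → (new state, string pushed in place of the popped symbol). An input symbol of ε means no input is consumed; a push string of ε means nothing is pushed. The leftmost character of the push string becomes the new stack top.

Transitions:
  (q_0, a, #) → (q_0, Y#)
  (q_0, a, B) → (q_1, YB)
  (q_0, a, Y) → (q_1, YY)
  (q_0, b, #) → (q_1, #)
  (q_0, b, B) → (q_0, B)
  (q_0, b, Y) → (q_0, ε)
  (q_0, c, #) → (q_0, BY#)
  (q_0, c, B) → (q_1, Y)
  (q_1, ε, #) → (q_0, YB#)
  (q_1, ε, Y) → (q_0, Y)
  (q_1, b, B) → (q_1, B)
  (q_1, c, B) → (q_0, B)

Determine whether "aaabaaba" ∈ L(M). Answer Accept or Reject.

(q_0, aaabaaba, #) ⊢ (q_0, aabaaba, Y#) ⊢ (q_1, abaaba, YY#) ⊢ (q_0, abaaba, YY#) ⊢ (q_1, baaba, YYY#) ⊢ (q_0, baaba, YYY#) ⊢ (q_0, aaba, YY#) ⊢ (q_1, aba, YYY#) ⊢ (q_0, aba, YYY#) ⊢ (q_1, ba, YYYY#) ⊢ (q_0, ba, YYYY#) ⊢ (q_0, a, YYY#) ⊢ (q_1, ε, YYYY#) ⊢ (q_0, ε, YYYY#)
All input consumed; stack is YYYY#, not empty, and no further ε-move applies.

Reject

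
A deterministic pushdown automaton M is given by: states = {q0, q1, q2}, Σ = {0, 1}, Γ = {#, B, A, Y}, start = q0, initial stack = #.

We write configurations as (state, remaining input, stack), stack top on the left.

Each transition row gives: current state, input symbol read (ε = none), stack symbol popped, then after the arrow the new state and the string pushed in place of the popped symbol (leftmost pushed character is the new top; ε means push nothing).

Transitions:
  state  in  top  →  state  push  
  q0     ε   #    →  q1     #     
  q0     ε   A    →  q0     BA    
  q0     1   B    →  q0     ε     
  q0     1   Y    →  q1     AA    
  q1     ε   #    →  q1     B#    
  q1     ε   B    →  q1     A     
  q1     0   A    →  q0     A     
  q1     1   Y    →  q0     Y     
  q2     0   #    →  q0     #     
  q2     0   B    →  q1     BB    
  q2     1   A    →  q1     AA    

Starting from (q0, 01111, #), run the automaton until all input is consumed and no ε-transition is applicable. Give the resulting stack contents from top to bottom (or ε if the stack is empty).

(q0, 01111, #)
  ε-move, top #: go to q1, push # → (q1, 01111, #)
  ε-move, top #: go to q1, push B# → (q1, 01111, B#)
  ε-move, top B: go to q1, push A → (q1, 01111, A#)
  read 0, top A: go to q0, push A → (q0, 1111, A#)
  ε-move, top A: go to q0, push BA → (q0, 1111, BA#)
  read 1, top B: go to q0, push ε → (q0, 111, A#)
  ε-move, top A: go to q0, push BA → (q0, 111, BA#)
  read 1, top B: go to q0, push ε → (q0, 11, A#)
  ε-move, top A: go to q0, push BA → (q0, 11, BA#)
  read 1, top B: go to q0, push ε → (q0, 1, A#)
  ε-move, top A: go to q0, push BA → (q0, 1, BA#)
  read 1, top B: go to q0, push ε → (q0, ε, A#)
  ε-move, top A: go to q0, push BA → (q0, ε, BA#)
All input consumed in state q0 with stack BA#.

BA#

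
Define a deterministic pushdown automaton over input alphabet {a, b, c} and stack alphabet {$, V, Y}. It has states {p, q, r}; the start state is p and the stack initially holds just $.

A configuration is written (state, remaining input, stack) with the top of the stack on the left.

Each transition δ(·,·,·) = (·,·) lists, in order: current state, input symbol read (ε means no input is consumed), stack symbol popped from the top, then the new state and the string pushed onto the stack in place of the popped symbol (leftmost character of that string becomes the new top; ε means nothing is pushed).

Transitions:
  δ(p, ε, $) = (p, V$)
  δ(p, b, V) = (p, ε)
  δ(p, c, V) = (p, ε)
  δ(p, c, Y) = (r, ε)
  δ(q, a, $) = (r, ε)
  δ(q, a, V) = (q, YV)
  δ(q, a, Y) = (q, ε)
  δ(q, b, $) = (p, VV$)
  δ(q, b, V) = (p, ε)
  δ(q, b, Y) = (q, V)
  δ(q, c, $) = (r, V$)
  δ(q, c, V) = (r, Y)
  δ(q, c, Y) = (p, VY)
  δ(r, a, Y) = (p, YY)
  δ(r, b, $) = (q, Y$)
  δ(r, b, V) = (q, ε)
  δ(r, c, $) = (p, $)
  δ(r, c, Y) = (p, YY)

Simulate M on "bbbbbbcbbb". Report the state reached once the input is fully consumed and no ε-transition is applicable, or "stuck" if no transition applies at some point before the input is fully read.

(p, bbbbbbcbbb, $)
  ε-move, top $: go to p, push V$ → (p, bbbbbbcbbb, V$)
  read b, top V: go to p, push ε → (p, bbbbbcbbb, $)
  ε-move, top $: go to p, push V$ → (p, bbbbbcbbb, V$)
  read b, top V: go to p, push ε → (p, bbbbcbbb, $)
  ε-move, top $: go to p, push V$ → (p, bbbbcbbb, V$)
  read b, top V: go to p, push ε → (p, bbbcbbb, $)
  ε-move, top $: go to p, push V$ → (p, bbbcbbb, V$)
  read b, top V: go to p, push ε → (p, bbcbbb, $)
  ε-move, top $: go to p, push V$ → (p, bbcbbb, V$)
  read b, top V: go to p, push ε → (p, bcbbb, $)
  ε-move, top $: go to p, push V$ → (p, bcbbb, V$)
  read b, top V: go to p, push ε → (p, cbbb, $)
  ε-move, top $: go to p, push V$ → (p, cbbb, V$)
  read c, top V: go to p, push ε → (p, bbb, $)
  ε-move, top $: go to p, push V$ → (p, bbb, V$)
  read b, top V: go to p, push ε → (p, bb, $)
  ε-move, top $: go to p, push V$ → (p, bb, V$)
  read b, top V: go to p, push ε → (p, b, $)
  ε-move, top $: go to p, push V$ → (p, b, V$)
  read b, top V: go to p, push ε → (p, ε, $)
  ε-move, top $: go to p, push V$ → (p, ε, V$)
All input consumed; M is in state p.

p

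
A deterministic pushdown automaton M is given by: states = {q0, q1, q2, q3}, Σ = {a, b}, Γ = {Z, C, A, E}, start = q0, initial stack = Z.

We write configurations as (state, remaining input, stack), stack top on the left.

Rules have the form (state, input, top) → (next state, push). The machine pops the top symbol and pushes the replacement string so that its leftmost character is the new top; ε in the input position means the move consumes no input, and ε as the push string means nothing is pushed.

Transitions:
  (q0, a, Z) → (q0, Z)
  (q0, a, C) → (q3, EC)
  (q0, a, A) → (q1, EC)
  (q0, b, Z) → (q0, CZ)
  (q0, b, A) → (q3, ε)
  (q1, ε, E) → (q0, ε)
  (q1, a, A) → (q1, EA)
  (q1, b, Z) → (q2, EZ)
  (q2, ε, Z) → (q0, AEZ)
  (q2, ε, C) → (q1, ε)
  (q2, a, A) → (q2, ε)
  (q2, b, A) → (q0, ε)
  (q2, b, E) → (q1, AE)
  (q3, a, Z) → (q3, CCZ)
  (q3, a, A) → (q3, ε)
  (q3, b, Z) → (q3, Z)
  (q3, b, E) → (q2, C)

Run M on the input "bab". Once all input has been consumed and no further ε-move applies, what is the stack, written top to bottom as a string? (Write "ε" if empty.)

(q0, bab, Z)
  read b, top Z: go to q0, push CZ → (q0, ab, CZ)
  read a, top C: go to q3, push EC → (q3, b, ECZ)
  read b, top E: go to q2, push C → (q2, ε, CCZ)
  ε-move, top C: go to q1, push ε → (q1, ε, CZ)
All input consumed in state q1 with stack CZ.

CZ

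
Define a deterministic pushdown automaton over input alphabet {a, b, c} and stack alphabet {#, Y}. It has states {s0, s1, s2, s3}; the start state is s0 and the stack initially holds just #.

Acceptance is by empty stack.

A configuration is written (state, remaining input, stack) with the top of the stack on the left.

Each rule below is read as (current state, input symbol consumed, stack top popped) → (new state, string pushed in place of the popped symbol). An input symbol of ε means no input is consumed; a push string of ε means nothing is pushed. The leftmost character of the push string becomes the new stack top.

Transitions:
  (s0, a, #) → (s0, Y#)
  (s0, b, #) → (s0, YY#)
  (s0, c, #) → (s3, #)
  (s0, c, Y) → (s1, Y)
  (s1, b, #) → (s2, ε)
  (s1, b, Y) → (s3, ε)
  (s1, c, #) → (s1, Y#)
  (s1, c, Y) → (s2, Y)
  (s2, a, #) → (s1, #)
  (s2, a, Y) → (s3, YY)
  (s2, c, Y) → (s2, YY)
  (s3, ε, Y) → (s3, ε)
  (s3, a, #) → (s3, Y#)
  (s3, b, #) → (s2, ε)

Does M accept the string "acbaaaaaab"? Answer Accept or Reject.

(s0, acbaaaaaab, #) ⊢ (s0, cbaaaaaab, Y#) ⊢ (s1, baaaaaab, Y#) ⊢ (s3, aaaaaab, #) ⊢ (s3, aaaaab, Y#) ⊢ (s3, aaaaab, #) ⊢ (s3, aaaab, Y#) ⊢ (s3, aaaab, #) ⊢ (s3, aaab, Y#) ⊢ (s3, aaab, #) ⊢ (s3, aab, Y#) ⊢ (s3, aab, #) ⊢ (s3, ab, Y#) ⊢ (s3, ab, #) ⊢ (s3, b, Y#) ⊢ (s3, b, #) ⊢ (s2, ε, ε)
All input consumed and the stack is empty.

Accept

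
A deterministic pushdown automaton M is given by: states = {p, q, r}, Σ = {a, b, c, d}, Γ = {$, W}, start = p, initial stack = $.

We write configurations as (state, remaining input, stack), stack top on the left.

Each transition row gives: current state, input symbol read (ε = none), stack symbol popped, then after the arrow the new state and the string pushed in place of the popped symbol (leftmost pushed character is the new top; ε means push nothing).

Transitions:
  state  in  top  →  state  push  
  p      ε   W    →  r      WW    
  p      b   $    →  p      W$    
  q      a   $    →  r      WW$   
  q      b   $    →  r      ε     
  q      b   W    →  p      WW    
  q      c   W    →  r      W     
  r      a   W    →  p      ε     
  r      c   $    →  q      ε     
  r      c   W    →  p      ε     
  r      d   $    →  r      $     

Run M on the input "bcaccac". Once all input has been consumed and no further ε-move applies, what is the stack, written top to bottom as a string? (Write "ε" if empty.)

(p, bcaccac, $) ⊢ (p, caccac, W$) ⊢ (r, caccac, WW$) ⊢ (p, accac, W$) ⊢ (r, accac, WW$) ⊢ (p, ccac, W$) ⊢ (r, ccac, WW$) ⊢ (p, cac, W$) ⊢ (r, cac, WW$) ⊢ (p, ac, W$) ⊢ (r, ac, WW$) ⊢ (p, c, W$) ⊢ (r, c, WW$) ⊢ (p, ε, W$) ⊢ (r, ε, WW$)
All input consumed in state r with stack WW$.

WW$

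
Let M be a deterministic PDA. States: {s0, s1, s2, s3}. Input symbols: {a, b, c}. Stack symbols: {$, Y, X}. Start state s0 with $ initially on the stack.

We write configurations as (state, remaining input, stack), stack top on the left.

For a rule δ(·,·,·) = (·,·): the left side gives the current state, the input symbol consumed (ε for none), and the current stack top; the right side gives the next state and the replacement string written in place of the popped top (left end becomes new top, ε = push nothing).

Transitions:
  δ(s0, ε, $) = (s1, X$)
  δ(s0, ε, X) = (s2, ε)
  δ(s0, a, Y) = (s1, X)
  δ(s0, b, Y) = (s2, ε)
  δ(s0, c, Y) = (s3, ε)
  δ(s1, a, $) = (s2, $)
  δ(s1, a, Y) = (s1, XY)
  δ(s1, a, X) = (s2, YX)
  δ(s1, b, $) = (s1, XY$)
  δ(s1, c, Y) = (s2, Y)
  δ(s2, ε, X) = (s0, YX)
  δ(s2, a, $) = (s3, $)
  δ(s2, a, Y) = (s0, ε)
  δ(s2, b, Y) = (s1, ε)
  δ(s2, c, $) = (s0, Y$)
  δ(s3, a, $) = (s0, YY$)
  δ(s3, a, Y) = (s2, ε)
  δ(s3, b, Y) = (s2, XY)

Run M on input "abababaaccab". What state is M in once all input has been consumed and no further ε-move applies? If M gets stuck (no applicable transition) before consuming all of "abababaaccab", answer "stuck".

(s0, abababaaccab, $)
  ε-move, top $: go to s1, push X$ → (s1, abababaaccab, X$)
  read a, top X: go to s2, push YX → (s2, bababaaccab, YX$)
  read b, top Y: go to s1, push ε → (s1, ababaaccab, X$)
  read a, top X: go to s2, push YX → (s2, babaaccab, YX$)
  read b, top Y: go to s1, push ε → (s1, abaaccab, X$)
  read a, top X: go to s2, push YX → (s2, baaccab, YX$)
  read b, top Y: go to s1, push ε → (s1, aaccab, X$)
  read a, top X: go to s2, push YX → (s2, accab, YX$)
  read a, top Y: go to s0, push ε → (s0, ccab, X$)
  ε-move, top X: go to s2, push ε → (s2, ccab, $)
  read c, top $: go to s0, push Y$ → (s0, cab, Y$)
  read c, top Y: go to s3, push ε → (s3, ab, $)
  read a, top $: go to s0, push YY$ → (s0, b, YY$)
  read b, top Y: go to s2, push ε → (s2, ε, Y$)
All input consumed; M is in state s2.

s2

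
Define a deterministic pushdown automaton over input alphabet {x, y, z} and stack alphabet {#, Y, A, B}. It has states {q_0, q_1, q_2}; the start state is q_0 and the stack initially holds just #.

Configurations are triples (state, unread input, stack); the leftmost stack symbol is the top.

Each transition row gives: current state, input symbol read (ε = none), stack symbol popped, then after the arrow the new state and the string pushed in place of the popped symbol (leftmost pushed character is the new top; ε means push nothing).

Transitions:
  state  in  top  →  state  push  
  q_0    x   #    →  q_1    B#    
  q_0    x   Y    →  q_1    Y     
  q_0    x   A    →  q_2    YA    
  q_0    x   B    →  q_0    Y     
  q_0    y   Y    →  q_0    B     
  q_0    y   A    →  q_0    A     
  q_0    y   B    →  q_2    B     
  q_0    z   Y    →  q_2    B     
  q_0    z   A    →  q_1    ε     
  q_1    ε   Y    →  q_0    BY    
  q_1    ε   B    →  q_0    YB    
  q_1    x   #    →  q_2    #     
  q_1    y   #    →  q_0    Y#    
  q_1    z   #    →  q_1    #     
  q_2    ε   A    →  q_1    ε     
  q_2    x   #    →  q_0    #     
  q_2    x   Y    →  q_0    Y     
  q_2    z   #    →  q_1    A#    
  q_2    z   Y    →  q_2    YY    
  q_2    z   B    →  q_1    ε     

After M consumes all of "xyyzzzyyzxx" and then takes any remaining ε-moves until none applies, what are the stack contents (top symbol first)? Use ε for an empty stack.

YYB#

(q_0, xyyzzzyyzxx, #)
  read x, top #: go to q_1, push B# → (q_1, yyzzzyyzxx, B#)
  ε-move, top B: go to q_0, push YB → (q_0, yyzzzyyzxx, YB#)
  read y, top Y: go to q_0, push B → (q_0, yzzzyyzxx, BB#)
  read y, top B: go to q_2, push B → (q_2, zzzyyzxx, BB#)
  read z, top B: go to q_1, push ε → (q_1, zzyyzxx, B#)
  ε-move, top B: go to q_0, push YB → (q_0, zzyyzxx, YB#)
  read z, top Y: go to q_2, push B → (q_2, zyyzxx, BB#)
  read z, top B: go to q_1, push ε → (q_1, yyzxx, B#)
  ε-move, top B: go to q_0, push YB → (q_0, yyzxx, YB#)
  read y, top Y: go to q_0, push B → (q_0, yzxx, BB#)
  read y, top B: go to q_2, push B → (q_2, zxx, BB#)
  read z, top B: go to q_1, push ε → (q_1, xx, B#)
  ε-move, top B: go to q_0, push YB → (q_0, xx, YB#)
  read x, top Y: go to q_1, push Y → (q_1, x, YB#)
  ε-move, top Y: go to q_0, push BY → (q_0, x, BYB#)
  read x, top B: go to q_0, push Y → (q_0, ε, YYB#)
All input consumed in state q_0 with stack YYB#.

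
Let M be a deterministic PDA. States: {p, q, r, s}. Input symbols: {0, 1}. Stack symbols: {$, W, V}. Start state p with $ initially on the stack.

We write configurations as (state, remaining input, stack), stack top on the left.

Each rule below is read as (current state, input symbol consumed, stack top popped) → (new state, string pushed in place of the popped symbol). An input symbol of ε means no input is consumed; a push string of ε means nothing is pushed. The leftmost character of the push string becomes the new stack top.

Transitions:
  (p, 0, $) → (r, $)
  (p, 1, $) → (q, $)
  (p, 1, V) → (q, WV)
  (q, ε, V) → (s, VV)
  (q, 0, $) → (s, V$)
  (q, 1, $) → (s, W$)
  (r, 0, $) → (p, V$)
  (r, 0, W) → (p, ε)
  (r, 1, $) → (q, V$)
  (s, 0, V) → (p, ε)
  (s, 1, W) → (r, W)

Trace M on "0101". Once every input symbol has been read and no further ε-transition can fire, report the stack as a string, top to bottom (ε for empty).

(p, 0101, $)
  read 0, top $: go to r, push $ → (r, 101, $)
  read 1, top $: go to q, push V$ → (q, 01, V$)
  ε-move, top V: go to s, push VV → (s, 01, VV$)
  read 0, top V: go to p, push ε → (p, 1, V$)
  read 1, top V: go to q, push WV → (q, ε, WV$)
All input consumed in state q with stack WV$.

WV$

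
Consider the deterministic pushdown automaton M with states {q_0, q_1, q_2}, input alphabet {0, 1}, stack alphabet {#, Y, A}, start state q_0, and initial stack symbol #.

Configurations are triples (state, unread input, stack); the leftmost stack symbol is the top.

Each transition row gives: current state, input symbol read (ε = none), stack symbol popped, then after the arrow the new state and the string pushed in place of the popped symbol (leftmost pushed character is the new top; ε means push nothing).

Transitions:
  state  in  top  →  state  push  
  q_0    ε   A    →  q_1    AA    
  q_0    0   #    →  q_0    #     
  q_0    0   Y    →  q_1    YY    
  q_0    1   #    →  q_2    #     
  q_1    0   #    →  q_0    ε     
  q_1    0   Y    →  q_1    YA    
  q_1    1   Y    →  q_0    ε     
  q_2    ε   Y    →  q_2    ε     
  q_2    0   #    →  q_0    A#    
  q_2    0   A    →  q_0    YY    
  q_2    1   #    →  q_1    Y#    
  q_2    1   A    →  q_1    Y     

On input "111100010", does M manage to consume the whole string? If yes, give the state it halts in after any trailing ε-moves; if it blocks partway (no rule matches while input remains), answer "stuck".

(q_0, 111100010, #)
  read 1, top #: go to q_2, push # → (q_2, 11100010, #)
  read 1, top #: go to q_1, push Y# → (q_1, 1100010, Y#)
  read 1, top Y: go to q_0, push ε → (q_0, 100010, #)
  read 1, top #: go to q_2, push # → (q_2, 00010, #)
  read 0, top #: go to q_0, push A# → (q_0, 0010, A#)
  ε-move, top A: go to q_1, push AA → (q_1, 0010, AA#)
No transition for (q_1, 0, top A); M blocks with input 0010 remaining.

stuck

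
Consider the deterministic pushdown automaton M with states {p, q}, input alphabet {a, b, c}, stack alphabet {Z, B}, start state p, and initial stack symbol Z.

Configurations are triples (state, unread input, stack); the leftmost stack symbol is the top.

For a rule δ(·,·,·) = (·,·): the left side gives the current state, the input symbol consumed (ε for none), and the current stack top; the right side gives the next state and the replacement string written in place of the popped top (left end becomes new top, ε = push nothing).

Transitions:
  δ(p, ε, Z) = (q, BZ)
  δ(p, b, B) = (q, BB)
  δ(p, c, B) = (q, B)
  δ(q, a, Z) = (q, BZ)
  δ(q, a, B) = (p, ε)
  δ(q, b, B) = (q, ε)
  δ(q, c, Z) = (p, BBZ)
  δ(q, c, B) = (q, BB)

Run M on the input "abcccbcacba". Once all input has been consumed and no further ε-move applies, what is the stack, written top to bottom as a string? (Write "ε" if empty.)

(p, abcccbcacba, Z)
  ε-move, top Z: go to q, push BZ → (q, abcccbcacba, BZ)
  read a, top B: go to p, push ε → (p, bcccbcacba, Z)
  ε-move, top Z: go to q, push BZ → (q, bcccbcacba, BZ)
  read b, top B: go to q, push ε → (q, cccbcacba, Z)
  read c, top Z: go to p, push BBZ → (p, ccbcacba, BBZ)
  read c, top B: go to q, push B → (q, cbcacba, BBZ)
  read c, top B: go to q, push BB → (q, bcacba, BBBZ)
  read b, top B: go to q, push ε → (q, cacba, BBZ)
  read c, top B: go to q, push BB → (q, acba, BBBZ)
  read a, top B: go to p, push ε → (p, cba, BBZ)
  read c, top B: go to q, push B → (q, ba, BBZ)
  read b, top B: go to q, push ε → (q, a, BZ)
  read a, top B: go to p, push ε → (p, ε, Z)
  ε-move, top Z: go to q, push BZ → (q, ε, BZ)
All input consumed in state q with stack BZ.

BZ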